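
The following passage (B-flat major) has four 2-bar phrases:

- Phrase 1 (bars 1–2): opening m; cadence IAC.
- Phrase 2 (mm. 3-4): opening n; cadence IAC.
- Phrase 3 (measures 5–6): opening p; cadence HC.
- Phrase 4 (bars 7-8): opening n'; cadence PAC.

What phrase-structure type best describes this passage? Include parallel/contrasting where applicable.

contrasting double period

Four phrases in two halves: the first half (bars 1-4) ends with an imperfect authentic cadence, the second (mm. 5-8) with a perfect authentic cadence — a large antecedent–consequent pair, i.e. a double period.
Phrase 3 begins with different material from phrase 1, making it contrasting.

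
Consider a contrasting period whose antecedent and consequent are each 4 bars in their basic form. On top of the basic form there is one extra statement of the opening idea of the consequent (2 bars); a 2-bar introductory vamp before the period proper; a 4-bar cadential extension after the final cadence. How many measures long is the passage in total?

16 measures

Basic contrasting period: 4 + 4 = 8 bars.
8 (basic form) + 2 (extra statement) + 2 (introduction) + 4 (cadential extension) = 16.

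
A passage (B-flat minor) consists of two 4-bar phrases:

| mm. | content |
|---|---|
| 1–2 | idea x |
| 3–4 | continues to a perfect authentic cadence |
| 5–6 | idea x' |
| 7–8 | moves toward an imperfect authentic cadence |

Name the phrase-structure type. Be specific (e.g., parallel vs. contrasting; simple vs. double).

The second phrase closes with an imperfect authentic cadence, which is not stronger than the first phrase's perfect authentic cadence; without a weak→strong cadential pair there is no antecedent–consequent relationship, so this is a phrase group rather than a period.

phrase group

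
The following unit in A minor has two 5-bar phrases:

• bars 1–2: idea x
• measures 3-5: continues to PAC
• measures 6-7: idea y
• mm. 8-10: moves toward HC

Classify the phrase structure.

The second phrase closes with a half cadence, which is not stronger than the first phrase's perfect authentic cadence; without a weak→strong cadential pair there is no antecedent–consequent relationship, so this is a phrase group rather than a period.

phrase group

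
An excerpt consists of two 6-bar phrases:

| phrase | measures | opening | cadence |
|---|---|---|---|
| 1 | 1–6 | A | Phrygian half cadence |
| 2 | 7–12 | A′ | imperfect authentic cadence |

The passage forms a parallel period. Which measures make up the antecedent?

The antecedent is the phrase ending with the weaker cadence (Phrygian half cadence, phrase 1) and the consequent the one ending more conclusively (imperfect authentic cadence, phrase 2); the antecedent is mm. 1–6.

measures 1–6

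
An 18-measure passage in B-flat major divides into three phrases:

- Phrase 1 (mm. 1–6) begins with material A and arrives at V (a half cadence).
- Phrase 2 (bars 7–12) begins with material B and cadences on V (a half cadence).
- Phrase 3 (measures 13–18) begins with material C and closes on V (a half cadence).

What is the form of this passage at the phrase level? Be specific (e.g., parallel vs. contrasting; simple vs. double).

The final phrase closes with a half cadence, which is not stronger than the preceding half cadence; the 3 phrases lack an overall antecedent–consequent design and so form a phrase group.

phrase group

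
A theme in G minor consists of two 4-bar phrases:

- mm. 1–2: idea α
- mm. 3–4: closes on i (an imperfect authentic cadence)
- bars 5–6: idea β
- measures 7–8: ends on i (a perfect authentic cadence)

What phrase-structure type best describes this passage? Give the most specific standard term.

Phrase 1 ends with an imperfect authentic cadence (weaker) and phrase 2 with a perfect authentic cadence (stronger): antecedent + consequent = a period.
The two phrases open with different material (α / β), so the period is contrasting.

contrasting period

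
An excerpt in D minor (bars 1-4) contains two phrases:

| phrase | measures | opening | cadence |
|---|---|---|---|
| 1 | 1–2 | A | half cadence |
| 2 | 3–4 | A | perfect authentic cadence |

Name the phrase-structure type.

Phrase 1 ends with a half cadence (weaker) and phrase 2 with a perfect authentic cadence (stronger): antecedent + consequent = a period.
The two phrases open with the same material (A / A), so the period is parallel.

parallel period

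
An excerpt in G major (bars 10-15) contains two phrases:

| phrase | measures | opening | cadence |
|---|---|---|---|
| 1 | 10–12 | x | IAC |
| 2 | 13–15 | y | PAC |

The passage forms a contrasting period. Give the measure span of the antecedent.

The antecedent is the phrase ending with the weaker cadence (imperfect authentic cadence, phrase 1) and the consequent the one ending more conclusively (perfect authentic cadence, phrase 2); the antecedent is bars 10-12.

measures 10–12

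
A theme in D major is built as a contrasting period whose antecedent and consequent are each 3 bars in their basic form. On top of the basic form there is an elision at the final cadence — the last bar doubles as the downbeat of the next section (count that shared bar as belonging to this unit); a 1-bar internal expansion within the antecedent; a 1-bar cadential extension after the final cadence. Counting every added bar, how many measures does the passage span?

8 measures

Basic contrasting period: 3 + 3 = 6 bars.
6 (basic form) + 1 (internal expansion) + 1 (cadential extension) = 8.
The elision shares a bar with the next section but does not change this unit's count.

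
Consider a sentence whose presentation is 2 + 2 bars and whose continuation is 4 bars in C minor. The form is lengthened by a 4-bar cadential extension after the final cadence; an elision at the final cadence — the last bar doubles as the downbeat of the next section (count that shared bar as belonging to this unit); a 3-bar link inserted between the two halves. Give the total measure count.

Basic sentence: 2 + 2 + 4 = 8 bars.
8 (basic form) + 4 (cadential extension) + 3 (link) = 15.
The elision shares a bar with the next section but does not change this unit's count.

15 measures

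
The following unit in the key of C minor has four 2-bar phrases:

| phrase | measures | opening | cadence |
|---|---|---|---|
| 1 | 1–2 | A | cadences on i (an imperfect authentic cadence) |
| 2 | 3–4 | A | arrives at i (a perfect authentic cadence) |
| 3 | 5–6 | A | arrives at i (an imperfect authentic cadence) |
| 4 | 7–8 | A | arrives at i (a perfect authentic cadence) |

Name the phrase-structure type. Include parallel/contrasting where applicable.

repeated period

The cadence pattern IAC–PAC–IAC–PAC is weak–strong twice, and phrases 3–4 restate phrases 1–2: a period heard twice, not a double period (which would end weakly at phrase 2).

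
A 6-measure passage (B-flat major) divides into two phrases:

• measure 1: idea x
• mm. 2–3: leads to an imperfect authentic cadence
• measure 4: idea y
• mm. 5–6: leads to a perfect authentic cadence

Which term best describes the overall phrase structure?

Phrase 1 ends with an imperfect authentic cadence (weaker) and phrase 2 with a perfect authentic cadence (stronger): antecedent + consequent = a period.
The two phrases open with different material (x / y), so the period is contrasting.

contrasting period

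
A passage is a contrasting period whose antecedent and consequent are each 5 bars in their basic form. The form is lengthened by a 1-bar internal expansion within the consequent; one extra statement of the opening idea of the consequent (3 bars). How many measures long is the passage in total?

14 measures

Basic contrasting period: 5 + 5 = 10 bars.
10 (basic form) + 1 (internal expansion) + 3 (extra statement) = 14.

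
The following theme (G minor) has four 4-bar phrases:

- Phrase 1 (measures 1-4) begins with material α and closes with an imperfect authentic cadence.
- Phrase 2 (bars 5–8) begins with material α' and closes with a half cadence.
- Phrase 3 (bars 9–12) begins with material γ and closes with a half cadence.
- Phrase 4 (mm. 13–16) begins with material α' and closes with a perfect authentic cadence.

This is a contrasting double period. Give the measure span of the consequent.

measures 9–16

In a double period the first pair of phrases (ending half cadence) is the large antecedent and the second pair (ending perfect authentic cadence) is the large consequent; the consequent is measures 9–16.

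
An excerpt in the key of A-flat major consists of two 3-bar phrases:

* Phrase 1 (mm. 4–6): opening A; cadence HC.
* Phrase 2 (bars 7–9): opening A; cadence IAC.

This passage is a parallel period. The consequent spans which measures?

measures 7–9

The antecedent is the phrase ending with the weaker cadence (half cadence, phrase 1) and the consequent the one ending more conclusively (imperfect authentic cadence, phrase 2); the consequent is mm. 7–9.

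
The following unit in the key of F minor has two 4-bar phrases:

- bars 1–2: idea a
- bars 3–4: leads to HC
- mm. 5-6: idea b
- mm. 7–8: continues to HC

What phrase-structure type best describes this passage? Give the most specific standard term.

The second phrase closes with a half cadence, which is not stronger than the first phrase's half cadence; without a weak→strong cadential pair there is no antecedent–consequent relationship, so this is a phrase group rather than a period.

phrase group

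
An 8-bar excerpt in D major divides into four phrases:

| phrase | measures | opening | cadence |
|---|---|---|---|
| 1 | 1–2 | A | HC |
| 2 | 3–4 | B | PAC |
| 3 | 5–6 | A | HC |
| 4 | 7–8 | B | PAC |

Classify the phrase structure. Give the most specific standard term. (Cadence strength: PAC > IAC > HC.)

repeated period

The cadence pattern HC–PAC–HC–PAC is weak–strong twice, and phrases 3–4 restate phrases 1–2: a period heard twice, not a double period (which would end weakly at phrase 2).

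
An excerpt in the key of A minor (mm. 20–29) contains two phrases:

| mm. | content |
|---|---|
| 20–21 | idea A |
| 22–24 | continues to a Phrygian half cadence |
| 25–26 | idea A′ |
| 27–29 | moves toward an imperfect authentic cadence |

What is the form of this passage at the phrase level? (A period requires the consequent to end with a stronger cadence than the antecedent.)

parallel period

Phrase 1 ends with a Phrygian half cadence (weaker) and phrase 2 with an imperfect authentic cadence (stronger): antecedent + consequent = a period.
The two phrases open with the same material (A / A′), so the period is parallel.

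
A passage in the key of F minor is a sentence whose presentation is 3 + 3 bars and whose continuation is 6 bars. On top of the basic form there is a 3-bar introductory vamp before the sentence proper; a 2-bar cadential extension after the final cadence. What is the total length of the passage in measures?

Basic sentence: 3 + 3 + 6 = 12 bars.
12 (basic form) + 3 (introduction) + 2 (cadential extension) = 17.

17 measures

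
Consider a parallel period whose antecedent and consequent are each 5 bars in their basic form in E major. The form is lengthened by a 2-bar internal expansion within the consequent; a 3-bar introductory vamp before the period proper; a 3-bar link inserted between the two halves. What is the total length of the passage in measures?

Basic parallel period: 5 + 5 = 10 bars.
10 (basic form) + 2 (internal expansion) + 3 (introduction) + 3 (link) = 18.

18 measures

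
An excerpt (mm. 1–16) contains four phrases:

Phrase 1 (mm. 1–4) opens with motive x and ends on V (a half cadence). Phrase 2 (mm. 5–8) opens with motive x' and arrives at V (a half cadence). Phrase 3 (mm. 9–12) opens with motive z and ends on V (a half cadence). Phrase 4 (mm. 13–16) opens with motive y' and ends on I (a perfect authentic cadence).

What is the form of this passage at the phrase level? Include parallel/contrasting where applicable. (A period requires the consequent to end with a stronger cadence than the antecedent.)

Four phrases in two halves: the first half (measures 1–8) ends with a half cadence, the second (bars 9–16) with a perfect authentic cadence — a large antecedent–consequent pair, i.e. a double period.
Phrase 3 begins with different material from phrase 1, making it contrasting.

contrasting double period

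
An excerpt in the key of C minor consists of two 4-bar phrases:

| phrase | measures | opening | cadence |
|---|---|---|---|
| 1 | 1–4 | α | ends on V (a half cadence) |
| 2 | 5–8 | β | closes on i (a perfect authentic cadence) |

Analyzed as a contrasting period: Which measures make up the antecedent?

measures 1–4

The antecedent is the phrase ending with the weaker cadence (half cadence, phrase 1) and the consequent the one ending more conclusively (perfect authentic cadence, phrase 2); the antecedent is mm. 1-4.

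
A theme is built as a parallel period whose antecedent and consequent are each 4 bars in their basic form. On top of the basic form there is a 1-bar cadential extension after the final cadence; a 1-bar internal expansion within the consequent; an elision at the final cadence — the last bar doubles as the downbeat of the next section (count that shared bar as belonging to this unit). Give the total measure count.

10 measures

Basic parallel period: 4 + 4 = 8 bars.
8 (basic form) + 1 (cadential extension) + 1 (internal expansion) = 10.
The elision shares a bar with the next section but does not change this unit's count.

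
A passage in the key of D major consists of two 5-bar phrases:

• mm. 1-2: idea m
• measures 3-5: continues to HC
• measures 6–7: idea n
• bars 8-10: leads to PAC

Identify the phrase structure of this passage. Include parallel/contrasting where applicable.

Phrase 1 ends with a half cadence (weaker) and phrase 2 with a perfect authentic cadence (stronger): antecedent + consequent = a period.
The two phrases open with different material (m / n), so the period is contrasting.

contrasting period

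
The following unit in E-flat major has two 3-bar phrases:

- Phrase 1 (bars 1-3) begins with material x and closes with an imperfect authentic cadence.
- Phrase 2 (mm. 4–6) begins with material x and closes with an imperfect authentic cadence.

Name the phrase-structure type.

Both phrases have the same opening (x) and the same cadence (imperfect authentic cadence): the second is a restatement, not a consequent, so this is a repeated phrase rather than a period.

repeated phrase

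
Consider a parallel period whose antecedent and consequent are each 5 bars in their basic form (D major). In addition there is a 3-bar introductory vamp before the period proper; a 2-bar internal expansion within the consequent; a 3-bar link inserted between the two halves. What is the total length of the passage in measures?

Basic parallel period: 5 + 5 = 10 bars.
10 (basic form) + 3 (introduction) + 2 (internal expansion) + 3 (link) = 18.

18 measures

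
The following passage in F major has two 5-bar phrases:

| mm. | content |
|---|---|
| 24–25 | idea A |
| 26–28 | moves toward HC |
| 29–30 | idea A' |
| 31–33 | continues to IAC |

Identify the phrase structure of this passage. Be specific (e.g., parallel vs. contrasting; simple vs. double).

parallel period

Phrase 1 ends with a half cadence (weaker) and phrase 2 with an imperfect authentic cadence (stronger): antecedent + consequent = a period.
The two phrases open with the same material (A / A'), so the period is parallel.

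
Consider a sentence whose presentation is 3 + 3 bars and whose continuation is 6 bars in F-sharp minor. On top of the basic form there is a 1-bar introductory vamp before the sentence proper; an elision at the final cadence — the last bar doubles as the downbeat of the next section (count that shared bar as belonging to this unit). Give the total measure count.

Basic sentence: 3 + 3 + 6 = 12 bars.
12 (basic form) + 1 (introduction) = 13.
The elision shares a bar with the next section but does not change this unit's count.

13 measures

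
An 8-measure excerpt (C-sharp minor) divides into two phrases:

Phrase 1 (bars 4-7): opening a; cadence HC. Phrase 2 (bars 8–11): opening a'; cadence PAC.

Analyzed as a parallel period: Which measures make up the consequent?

The antecedent is the phrase ending with the weaker cadence (half cadence, phrase 1) and the consequent the one ending more conclusively (perfect authentic cadence, phrase 2); the consequent is mm. 8-11.

measures 8–11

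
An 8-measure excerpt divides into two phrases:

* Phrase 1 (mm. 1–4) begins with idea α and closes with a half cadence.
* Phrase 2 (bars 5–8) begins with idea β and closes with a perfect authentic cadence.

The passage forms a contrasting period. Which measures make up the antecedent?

The phrase ending with the weaker cadence (half cadence) is the antecedent; the one ending more conclusively (perfect authentic cadence) is the consequent. The antecedent is measures 1–4.

measures 1–4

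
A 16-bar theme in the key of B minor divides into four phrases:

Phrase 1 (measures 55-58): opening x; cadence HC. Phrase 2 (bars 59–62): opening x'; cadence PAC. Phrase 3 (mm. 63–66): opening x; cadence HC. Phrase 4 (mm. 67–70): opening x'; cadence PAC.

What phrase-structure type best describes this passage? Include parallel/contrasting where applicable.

repeated period

The cadence pattern HC–PAC–HC–PAC is weak–strong twice, and phrases 3–4 restate phrases 1–2: a period heard twice, not a double period (which would end weakly at phrase 2).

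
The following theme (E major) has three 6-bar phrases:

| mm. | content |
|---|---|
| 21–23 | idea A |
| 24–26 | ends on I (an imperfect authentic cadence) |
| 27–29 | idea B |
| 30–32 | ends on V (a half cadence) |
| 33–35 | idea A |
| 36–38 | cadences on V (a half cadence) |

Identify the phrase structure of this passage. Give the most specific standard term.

The final phrase closes with a half cadence, which is not stronger than the preceding half cadence; the 3 phrases lack an overall antecedent–consequent design and so form a phrase group.

phrase group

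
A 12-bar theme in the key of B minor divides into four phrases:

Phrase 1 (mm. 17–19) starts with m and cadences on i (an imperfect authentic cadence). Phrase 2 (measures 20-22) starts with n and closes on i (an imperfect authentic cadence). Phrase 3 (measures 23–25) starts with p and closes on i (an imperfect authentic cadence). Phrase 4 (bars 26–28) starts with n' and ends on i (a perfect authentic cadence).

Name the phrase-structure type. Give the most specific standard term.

Four phrases in two halves: the first half (measures 17–22) ends with an imperfect authentic cadence, the second (mm. 23-28) with a perfect authentic cadence — a large antecedent–consequent pair, i.e. a double period.
Phrase 3 begins with different material from phrase 1, making it contrasting.

contrasting double period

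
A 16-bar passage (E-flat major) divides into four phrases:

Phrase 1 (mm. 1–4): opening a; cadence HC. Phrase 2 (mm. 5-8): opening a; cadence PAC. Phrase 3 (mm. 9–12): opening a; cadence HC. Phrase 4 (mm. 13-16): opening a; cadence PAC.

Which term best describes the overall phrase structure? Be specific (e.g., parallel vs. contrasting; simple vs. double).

The cadence pattern HC–PAC–HC–PAC is weak–strong twice, and phrases 3–4 restate phrases 1–2: a period heard twice, not a double period (which would end weakly at phrase 2).

repeated period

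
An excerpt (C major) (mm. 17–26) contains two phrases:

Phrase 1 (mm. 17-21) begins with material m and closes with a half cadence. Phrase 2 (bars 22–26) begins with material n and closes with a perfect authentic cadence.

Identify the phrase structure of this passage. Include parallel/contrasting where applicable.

contrasting period

Phrase 1 ends with a half cadence (weaker) and phrase 2 with a perfect authentic cadence (stronger): antecedent + consequent = a period.
The two phrases open with different material (m / n), so the period is contrasting.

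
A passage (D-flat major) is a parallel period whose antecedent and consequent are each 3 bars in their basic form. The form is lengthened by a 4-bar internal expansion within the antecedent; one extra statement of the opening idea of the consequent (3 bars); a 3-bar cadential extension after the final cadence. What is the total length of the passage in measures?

16 measures

Basic parallel period: 3 + 3 = 6 bars.
6 (basic form) + 4 (internal expansion) + 3 (extra statement) + 3 (cadential extension) = 16.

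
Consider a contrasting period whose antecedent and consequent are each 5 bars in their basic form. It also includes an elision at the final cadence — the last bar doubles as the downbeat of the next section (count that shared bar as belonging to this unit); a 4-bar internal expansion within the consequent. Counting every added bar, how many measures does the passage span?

14 measures

Basic contrasting period: 5 + 5 = 10 bars.
10 (basic form) + 4 (internal expansion) = 14.
The elision shares a bar with the next section but does not change this unit's count.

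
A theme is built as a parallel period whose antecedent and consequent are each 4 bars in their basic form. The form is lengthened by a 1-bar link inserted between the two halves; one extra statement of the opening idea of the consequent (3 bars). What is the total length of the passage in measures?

Basic parallel period: 4 + 4 = 8 bars.
8 (basic form) + 1 (link) + 3 (extra statement) = 12.

12 measures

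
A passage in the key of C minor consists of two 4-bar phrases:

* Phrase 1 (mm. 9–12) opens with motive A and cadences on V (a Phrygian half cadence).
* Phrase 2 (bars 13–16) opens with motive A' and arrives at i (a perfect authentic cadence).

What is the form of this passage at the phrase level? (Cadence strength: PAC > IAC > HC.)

parallel period

Phrase 1 ends with a Phrygian half cadence (weaker) and phrase 2 with a perfect authentic cadence (stronger): antecedent + consequent = a period.
The two phrases open with the same material (A / A'), so the period is parallel.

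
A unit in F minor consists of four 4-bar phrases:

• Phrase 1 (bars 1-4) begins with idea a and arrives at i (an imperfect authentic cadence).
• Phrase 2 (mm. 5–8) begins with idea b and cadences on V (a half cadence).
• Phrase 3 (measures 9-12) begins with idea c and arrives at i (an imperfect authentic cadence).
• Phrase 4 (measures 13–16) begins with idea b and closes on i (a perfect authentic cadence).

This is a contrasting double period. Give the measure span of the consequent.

In a double period the first pair of phrases (ending half cadence) is the large antecedent and the second pair (ending perfect authentic cadence) is the large consequent; the consequent is measures 9–16.

measures 9–16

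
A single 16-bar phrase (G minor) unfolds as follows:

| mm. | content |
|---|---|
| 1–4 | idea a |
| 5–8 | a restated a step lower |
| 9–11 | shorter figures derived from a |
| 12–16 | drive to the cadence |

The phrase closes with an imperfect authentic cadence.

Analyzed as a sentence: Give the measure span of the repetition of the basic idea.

The presentation of a sentence is the basic idea (bars 1-4) plus its repetition (measures 5–8); the repetition of the basic idea is therefore mm. 5–8.

measures 5–8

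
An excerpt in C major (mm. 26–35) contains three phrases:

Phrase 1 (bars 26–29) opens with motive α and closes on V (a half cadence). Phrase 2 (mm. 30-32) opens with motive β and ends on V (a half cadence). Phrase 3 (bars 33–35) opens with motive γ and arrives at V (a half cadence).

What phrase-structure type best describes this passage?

phrase group

The final phrase closes with a half cadence, which is not stronger than the preceding half cadence; the 3 phrases lack an overall antecedent–consequent design and so form a phrase group.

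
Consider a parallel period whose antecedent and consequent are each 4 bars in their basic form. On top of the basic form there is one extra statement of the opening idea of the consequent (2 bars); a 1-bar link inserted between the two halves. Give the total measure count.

Basic parallel period: 4 + 4 = 8 bars.
8 (basic form) + 2 (extra statement) + 1 (link) = 11.

11 measures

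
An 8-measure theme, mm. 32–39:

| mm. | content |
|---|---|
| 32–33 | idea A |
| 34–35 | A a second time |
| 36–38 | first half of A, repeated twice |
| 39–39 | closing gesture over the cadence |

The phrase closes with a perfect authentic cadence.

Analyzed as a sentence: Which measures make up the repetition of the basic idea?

measures 34–35

The presentation of a sentence is the basic idea (bars 32–33) plus its repetition (mm. 34-35); the repetition of the basic idea is therefore mm. 34–35.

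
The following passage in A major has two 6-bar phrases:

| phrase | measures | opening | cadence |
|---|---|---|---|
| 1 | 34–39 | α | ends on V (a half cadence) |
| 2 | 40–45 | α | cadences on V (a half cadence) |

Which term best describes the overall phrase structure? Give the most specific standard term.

repeated phrase

Both phrases have the same opening (α) and the same cadence (half cadence): the second is a restatement, not a consequent, so this is a repeated phrase rather than a period.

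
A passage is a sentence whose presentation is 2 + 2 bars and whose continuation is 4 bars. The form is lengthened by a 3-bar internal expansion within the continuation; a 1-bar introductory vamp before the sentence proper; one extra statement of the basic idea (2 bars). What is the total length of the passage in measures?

14 measures

Basic sentence: 2 + 2 + 4 = 8 bars.
8 (basic form) + 3 (internal expansion) + 1 (introduction) + 2 (extra statement) = 14.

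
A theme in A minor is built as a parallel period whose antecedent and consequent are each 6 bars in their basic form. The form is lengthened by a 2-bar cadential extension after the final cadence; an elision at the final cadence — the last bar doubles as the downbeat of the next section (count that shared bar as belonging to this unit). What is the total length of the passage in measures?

14 measures

Basic parallel period: 6 + 6 = 12 bars.
12 (basic form) + 2 (cadential extension) = 14.
The elision shares a bar with the next section but does not change this unit's count.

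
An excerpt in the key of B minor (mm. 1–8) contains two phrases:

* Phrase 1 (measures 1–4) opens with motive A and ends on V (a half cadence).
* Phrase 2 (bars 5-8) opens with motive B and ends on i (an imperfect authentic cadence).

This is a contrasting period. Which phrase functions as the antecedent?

phrase 1

The phrase ending with the weaker cadence (half cadence) is the antecedent; the one ending more conclusively (imperfect authentic cadence) is the consequent. The antecedent is phrase 1.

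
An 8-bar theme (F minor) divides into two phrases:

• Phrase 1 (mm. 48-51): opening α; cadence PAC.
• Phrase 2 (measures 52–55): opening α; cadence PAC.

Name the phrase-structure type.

Both phrases have the same opening (α) and the same cadence (perfect authentic cadence): the second is a restatement, not a consequent, so this is a repeated phrase rather than a period.

repeated phrase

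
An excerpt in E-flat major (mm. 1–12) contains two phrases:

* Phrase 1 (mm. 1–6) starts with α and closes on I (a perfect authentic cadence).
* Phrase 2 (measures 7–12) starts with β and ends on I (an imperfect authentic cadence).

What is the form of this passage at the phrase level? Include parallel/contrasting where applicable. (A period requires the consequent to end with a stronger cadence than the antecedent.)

The second phrase closes with an imperfect authentic cadence, which is not stronger than the first phrase's perfect authentic cadence; without a weak→strong cadential pair there is no antecedent–consequent relationship, so this is a phrase group rather than a period.

phrase group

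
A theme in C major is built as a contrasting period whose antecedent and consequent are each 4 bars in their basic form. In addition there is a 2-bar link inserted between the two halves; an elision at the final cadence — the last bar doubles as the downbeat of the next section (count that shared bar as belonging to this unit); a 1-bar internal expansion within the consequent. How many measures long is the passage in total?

11 measures

Basic contrasting period: 4 + 4 = 8 bars.
8 (basic form) + 2 (link) + 1 (internal expansion) = 11.
The elision shares a bar with the next section but does not change this unit's count.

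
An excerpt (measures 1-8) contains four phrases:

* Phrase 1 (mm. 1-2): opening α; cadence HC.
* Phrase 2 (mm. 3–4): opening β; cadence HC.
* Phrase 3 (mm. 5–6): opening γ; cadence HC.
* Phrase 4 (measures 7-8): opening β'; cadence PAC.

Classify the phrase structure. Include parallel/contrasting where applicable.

Four phrases in two halves: the first half (mm. 1–4) ends with a half cadence, the second (measures 5–8) with a perfect authentic cadence — a large antecedent–consequent pair, i.e. a double period.
Phrase 3 begins with different material from phrase 1, making it contrasting.

contrasting double period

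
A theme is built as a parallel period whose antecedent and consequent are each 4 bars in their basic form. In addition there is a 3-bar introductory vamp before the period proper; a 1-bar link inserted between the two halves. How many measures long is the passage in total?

Basic parallel period: 4 + 4 = 8 bars.
8 (basic form) + 3 (introduction) + 1 (link) = 12.

12 measures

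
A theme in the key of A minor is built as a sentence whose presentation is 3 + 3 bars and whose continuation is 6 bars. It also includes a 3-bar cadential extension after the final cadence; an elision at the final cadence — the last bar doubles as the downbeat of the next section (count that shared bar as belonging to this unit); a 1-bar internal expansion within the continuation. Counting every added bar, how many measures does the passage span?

16 measures

Basic sentence: 3 + 3 + 6 = 12 bars.
12 (basic form) + 3 (cadential extension) + 1 (internal expansion) = 16.
The elision shares a bar with the next section but does not change this unit's count.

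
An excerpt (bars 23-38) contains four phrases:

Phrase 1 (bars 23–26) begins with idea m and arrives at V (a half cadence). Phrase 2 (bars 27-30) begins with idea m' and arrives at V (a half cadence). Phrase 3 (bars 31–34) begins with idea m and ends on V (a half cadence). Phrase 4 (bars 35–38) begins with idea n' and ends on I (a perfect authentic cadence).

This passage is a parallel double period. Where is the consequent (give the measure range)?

measures 31–38

In a double period the four phrases pair into a large antecedent (phrases 1–2, ending half cadence) and a large consequent (phrases 3–4, ending perfect authentic cadence). The consequent spans mm. 31–38.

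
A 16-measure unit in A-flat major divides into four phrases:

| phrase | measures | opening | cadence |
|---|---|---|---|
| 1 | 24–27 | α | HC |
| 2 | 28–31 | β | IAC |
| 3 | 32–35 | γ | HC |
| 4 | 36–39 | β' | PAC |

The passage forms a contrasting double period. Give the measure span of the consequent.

measures 32–39

In a double period the four phrases pair into a large antecedent (phrases 1–2, ending imperfect authentic cadence) and a large consequent (phrases 3–4, ending perfect authentic cadence). The consequent spans measures 32-39.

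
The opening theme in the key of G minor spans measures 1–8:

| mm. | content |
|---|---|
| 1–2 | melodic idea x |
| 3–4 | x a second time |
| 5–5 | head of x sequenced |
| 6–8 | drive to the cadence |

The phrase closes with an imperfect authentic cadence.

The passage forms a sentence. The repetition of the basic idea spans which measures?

measures 3–4

The presentation of a sentence is the basic idea (measures 1–2) plus its repetition (mm. 3–4); the repetition of the basic idea is therefore bars 3-4.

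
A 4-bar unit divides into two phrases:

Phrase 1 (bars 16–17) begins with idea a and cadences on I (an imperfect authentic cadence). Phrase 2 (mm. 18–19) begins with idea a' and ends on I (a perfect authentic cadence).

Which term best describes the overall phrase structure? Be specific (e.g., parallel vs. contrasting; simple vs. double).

Phrase 1 ends with an imperfect authentic cadence (weaker) and phrase 2 with a perfect authentic cadence (stronger): antecedent + consequent = a period.
The two phrases open with the same material (a / a'), so the period is parallel.

parallel period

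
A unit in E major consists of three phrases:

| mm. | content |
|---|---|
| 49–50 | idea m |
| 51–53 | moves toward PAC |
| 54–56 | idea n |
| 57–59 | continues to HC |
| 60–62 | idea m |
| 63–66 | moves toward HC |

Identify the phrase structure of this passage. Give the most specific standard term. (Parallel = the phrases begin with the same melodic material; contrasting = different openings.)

The final phrase closes with a half cadence, which is not stronger than the preceding half cadence; the 3 phrases lack an overall antecedent–consequent design and so form a phrase group.

phrase group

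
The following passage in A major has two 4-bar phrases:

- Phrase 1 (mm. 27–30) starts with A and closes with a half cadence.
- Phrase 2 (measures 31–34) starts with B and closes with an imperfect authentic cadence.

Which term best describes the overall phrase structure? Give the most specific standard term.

contrasting period

Phrase 1 ends with a half cadence (weaker) and phrase 2 with an imperfect authentic cadence (stronger): antecedent + consequent = a period.
The two phrases open with different material (A / B), so the period is contrasting.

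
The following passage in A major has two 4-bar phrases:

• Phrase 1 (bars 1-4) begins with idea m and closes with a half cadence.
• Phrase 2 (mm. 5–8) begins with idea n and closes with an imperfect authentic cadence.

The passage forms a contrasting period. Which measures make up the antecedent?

The phrase ending with the weaker cadence (half cadence) is the antecedent; the one ending more conclusively (imperfect authentic cadence) is the consequent. The antecedent is measures 1–4.

measures 1–4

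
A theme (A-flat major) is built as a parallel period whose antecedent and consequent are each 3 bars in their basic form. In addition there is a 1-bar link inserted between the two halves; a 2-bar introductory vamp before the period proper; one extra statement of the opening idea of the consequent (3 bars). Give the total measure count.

12 measures

Basic parallel period: 3 + 3 = 6 bars.
6 (basic form) + 1 (link) + 2 (introduction) + 3 (extra statement) = 12.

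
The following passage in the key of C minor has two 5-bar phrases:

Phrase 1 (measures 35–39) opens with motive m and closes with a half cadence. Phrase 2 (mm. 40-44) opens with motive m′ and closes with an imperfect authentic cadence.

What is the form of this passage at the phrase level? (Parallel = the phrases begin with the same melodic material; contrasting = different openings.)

parallel period

Phrase 1 ends with a half cadence (weaker) and phrase 2 with an imperfect authentic cadence (stronger): antecedent + consequent = a period.
The two phrases open with the same material (m / m′), so the period is parallel.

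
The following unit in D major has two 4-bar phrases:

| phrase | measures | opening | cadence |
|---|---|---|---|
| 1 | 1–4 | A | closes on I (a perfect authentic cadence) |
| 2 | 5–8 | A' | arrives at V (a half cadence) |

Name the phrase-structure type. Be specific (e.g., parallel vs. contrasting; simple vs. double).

phrase group

The second phrase closes with a half cadence, which is not stronger than the first phrase's perfect authentic cadence; without a weak→strong cadential pair there is no antecedent–consequent relationship, so this is a phrase group rather than a period.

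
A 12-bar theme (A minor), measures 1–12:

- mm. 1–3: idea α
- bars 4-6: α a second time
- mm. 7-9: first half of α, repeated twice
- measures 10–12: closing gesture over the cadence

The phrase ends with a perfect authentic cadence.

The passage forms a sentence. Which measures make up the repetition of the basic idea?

measures 4–6

The presentation of a sentence is the basic idea (bars 1–3) plus its repetition (bars 4–6); the repetition of the basic idea is therefore mm. 4–6.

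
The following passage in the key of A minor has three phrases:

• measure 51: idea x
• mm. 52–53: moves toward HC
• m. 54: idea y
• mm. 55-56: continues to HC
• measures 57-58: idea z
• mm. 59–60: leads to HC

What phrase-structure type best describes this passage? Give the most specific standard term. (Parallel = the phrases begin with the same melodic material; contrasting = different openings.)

phrase group

The final phrase closes with a half cadence, which is not stronger than the preceding half cadence; the 3 phrases lack an overall antecedent–consequent design and so form a phrase group.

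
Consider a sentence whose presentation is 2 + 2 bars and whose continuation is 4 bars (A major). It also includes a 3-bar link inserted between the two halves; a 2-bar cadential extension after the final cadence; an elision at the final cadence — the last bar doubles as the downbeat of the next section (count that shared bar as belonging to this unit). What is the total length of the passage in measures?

13 measures

Basic sentence: 2 + 2 + 4 = 8 bars.
8 (basic form) + 3 (link) + 2 (cadential extension) = 13.
The elision shares a bar with the next section but does not change this unit's count.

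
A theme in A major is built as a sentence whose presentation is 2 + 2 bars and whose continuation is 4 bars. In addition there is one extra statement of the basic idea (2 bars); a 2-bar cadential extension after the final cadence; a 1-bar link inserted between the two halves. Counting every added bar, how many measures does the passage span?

13 measures

Basic sentence: 2 + 2 + 4 = 8 bars.
8 (basic form) + 2 (extra statement) + 2 (cadential extension) + 1 (link) = 13.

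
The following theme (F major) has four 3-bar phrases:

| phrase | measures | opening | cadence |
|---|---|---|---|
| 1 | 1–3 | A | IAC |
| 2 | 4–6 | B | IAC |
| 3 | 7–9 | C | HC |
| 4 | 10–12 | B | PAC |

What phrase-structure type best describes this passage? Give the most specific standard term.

Four phrases in two halves: the first half (mm. 1–6) ends with an imperfect authentic cadence, the second (mm. 7–12) with a perfect authentic cadence — a large antecedent–consequent pair, i.e. a double period.
Phrase 3 begins with different material from phrase 1, making it contrasting.

contrasting double period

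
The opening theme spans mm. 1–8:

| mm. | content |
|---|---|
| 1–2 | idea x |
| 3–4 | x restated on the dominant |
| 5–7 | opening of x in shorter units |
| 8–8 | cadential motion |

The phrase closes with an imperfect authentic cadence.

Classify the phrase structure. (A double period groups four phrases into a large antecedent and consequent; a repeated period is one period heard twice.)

sentence

Basic idea (mm. 1-2) + its repetition (mm. 3–4) form the presentation; fragmentation and cadence (mm. 5-8) form the continuation — the 8-bar whole is a sentence.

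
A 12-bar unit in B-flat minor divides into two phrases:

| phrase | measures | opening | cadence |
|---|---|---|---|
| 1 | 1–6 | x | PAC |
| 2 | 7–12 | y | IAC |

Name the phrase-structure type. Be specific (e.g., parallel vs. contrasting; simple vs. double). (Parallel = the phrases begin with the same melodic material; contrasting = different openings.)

phrase group

The second phrase closes with an imperfect authentic cadence, which is not stronger than the first phrase's perfect authentic cadence; without a weak→strong cadential pair there is no antecedent–consequent relationship, so this is a phrase group rather than a period.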